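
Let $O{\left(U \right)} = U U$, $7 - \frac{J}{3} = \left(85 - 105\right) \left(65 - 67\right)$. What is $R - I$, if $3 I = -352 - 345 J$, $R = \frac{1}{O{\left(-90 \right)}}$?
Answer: $- \frac{91268099}{8100} \approx -11268.0$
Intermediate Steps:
$J = -99$ ($J = 21 - 3 \left(85 - 105\right) \left(65 - 67\right) = 21 - 3 \left(\left(-20\right) \left(-2\right)\right) = 21 - 120 = -99$)
$O{\left(U \right)} = U^{2}$
$R = \frac{1}{8100}$ ($R = \frac{1}{\left(-90\right)^{2}} = \frac{1}{8100} \approx 0.00012346$)
$I = \frac{33803}{3}$ ($I = \frac{-352 - -34155}{3} = \frac{-352 + 34155}{3} = \frac{1}{3} \cdot 33803 = \frac{33803}{3} \approx 11268.0$)
$R - I = \frac{1}{8100} - \frac{33803}{3} = - \frac{91268099}{8100}$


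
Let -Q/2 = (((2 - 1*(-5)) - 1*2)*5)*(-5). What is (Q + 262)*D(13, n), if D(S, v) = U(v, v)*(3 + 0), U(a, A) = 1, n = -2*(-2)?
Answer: 1536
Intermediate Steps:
n = 4
Q = 250 (Q = -2*((2 - 1*(-5)) - 1*2)*5*(-5) = -2*((2 + 5) - 2)*5*(-5) = -2*(7 - 2)*5*(-5) = -2*5*5*(-5) = -50*(-5) = -2*(-125) = 250)
D(S, v) = 3 (D(S, v) = 1*(3 + 0) = 1*3 = 3)
(Q + 262)*D(13, n) = (250 + 262)*3 = 512*3 = 1536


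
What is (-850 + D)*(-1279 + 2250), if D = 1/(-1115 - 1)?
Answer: -921091571/1116 ≈ -8.2535e+5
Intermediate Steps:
D = -1/1116 (D = 1/(-1116) = -1/1116 ≈ -0.00089606)
(-850 + D)*(-1279 + 2250) = (-850 - 1/1116)*(-1279 + 2250) = -948601/1116*971 = -921091571/1116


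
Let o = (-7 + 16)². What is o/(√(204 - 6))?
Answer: 27*√22/22 ≈ 5.7564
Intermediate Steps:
o = 81 (o = 9² = 81)
o/(√(204 - 6)) = 81/(√(204 - 6)) = 81/(√198) = 81/((3*√22)) = 81*(√22/66) = 27*√22/22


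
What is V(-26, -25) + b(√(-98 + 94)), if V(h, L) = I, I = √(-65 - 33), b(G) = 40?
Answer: 40 + 7*I*√2 ≈ 40.0 + 9.8995*I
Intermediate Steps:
I = 7*I*√2 (I = √(-98) = 7*I*√2 ≈ 9.8995*I)
V(h, L) = 7*I*√2
V(-26, -25) + b(√(-98 + 94)) = 7*I*√2 + 40 = 40 + 7*I*√2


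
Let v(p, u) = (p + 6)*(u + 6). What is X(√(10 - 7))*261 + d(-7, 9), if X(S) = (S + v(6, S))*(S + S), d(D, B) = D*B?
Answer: 20295 + 37584*√3 ≈ 85392.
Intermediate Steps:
d(D, B) = B*D
v(p, u) = (6 + p)*(6 + u)
X(S) = 2*S*(72 + 13*S) (X(S) = (S + (36 + 6*6 + 6*S + 6*S))*(S + S) = (S + (36 + 36 + 6*S + 6*S))*(2*S) = (S + (72 + 12*S))*(2*S) = (72 + 13*S)*(2*S) = 2*S*(72 + 13*S))
X(√(10 - 7))*261 + d(-7, 9) = (2*√(10 - 7)*(72 + 13*√(10 - 7)))*261 + 9*(-7) = (2*√3*(72 + 13*√3))*261 - 63 = 522*√3*(72 + 13*√3) - 63 = -63 + 522*√3*(72 + 13*√3)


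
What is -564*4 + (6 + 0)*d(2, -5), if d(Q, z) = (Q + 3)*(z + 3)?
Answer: -2316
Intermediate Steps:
d(Q, z) = (3 + Q)*(3 + z)
-564*4 + (6 + 0)*d(2, -5) = -564*4 + (6 + 0)*(9 + 3*2 + 3*(-5) + 2*(-5)) = -94*24 + 6*(9 + 6 - 15 - 10) = -2256 + 6*(-10) = -2256 - 60 = -2316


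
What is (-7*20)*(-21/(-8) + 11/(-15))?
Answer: -1589/6 ≈ -264.83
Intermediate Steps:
(-7*20)*(-21/(-8) + 11/(-15)) = -140*(-21*(-⅛) + 11*(-1/15)) = -140*(21/8 - 11/15) = -140*227/120 = -1589/6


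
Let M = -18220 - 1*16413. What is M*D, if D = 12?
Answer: -415596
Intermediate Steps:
M = -34633 (M = -18220 - 16413 = -34633)
M*D = -34633*12 = -415596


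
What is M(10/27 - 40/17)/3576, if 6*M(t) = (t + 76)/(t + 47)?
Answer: 16987/221672664 ≈ 7.6631e-5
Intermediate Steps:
M(t) = (76 + t)/(6*(47 + t)) (M(t) = ((t + 76)/(t + 47))/6 = ((76 + t)/(47 + t))/6 = (76 + t)/(6*(47 + t)))
M(10/27 - 40/17)/3576 = ((76 + (10/27 - 40/17))/(6*(47 + (10/27 - 40/17))))/3576 = ((76 + (10*(1/27) - 40*1/17))/(6*(47 + (10*(1/27) - 40*1/17))))*(1/3576) = ((76 + (10/27 - 40/17))/(6*(47 + (10/27 - 40/17))))*(1/3576) = ((76 - 910/459)/(6*(47 - 910/459)))*(1/3576) = ((⅙)*(33974/459)/(20663/459))*(1/3576) = ((⅙)*(459/20663)*(33974/459))*(1/3576) = (16987/61989)*(1/3576) = 16987/221672664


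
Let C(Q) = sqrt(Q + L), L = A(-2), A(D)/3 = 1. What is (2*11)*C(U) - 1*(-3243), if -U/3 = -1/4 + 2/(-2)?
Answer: 3243 + 33*sqrt(3) ≈ 3300.2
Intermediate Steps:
A(D) = 3 (A(D) = 3*1 = 3)
U = 15/4 (U = -3*(-1/4 + 2/(-2)) = -3*(-1*1/4 + 2*(-1/2)) = -3*(-1/4 - 1) = -3*(-5/4) = 15/4 ≈ 3.7500)
L = 3
C(Q) = sqrt(3 + Q) (C(Q) = sqrt(Q + 3) = sqrt(3 + Q))
(2*11)*C(U) - 1*(-3243) = (2*11)*sqrt(3 + 15/4) - 1*(-3243) = 22*sqrt(27/4) + 3243 = 22*(3*sqrt(3)/2) + 3243 = 33*sqrt(3) + 3243 = 3243 + 33*sqrt(3)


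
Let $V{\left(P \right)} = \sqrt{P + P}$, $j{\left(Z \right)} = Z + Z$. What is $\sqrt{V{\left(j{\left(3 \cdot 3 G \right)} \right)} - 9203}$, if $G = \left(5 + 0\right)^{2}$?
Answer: $i \sqrt{9173} \approx 95.776 i$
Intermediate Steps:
$G = 25$ ($G = 5^{2} = 25$)
$j{\left(Z \right)} = 2 Z$
$V{\left(P \right)} = \sqrt{2} \sqrt{P}$ ($V{\left(P \right)} = \sqrt{2 P} = \sqrt{2} \sqrt{P}$)
$\sqrt{V{\left(j{\left(3 \cdot 3 G \right)} \right)} - 9203} = \sqrt{\sqrt{2} \sqrt{2 \cdot 3 \cdot 3 \cdot 25} - 9203} = \sqrt{\sqrt{2} \sqrt{2 \cdot 9 \cdot 25} - 9203} = \sqrt{\sqrt{2} \sqrt{2 \cdot 225} - 9203} = \sqrt{\sqrt{2} \sqrt{450} - 9203} = \sqrt{\sqrt{2} \cdot 15 \sqrt{2} - 9203} = \sqrt{30 - 9203} = \sqrt{-9173} = i \sqrt{9173}$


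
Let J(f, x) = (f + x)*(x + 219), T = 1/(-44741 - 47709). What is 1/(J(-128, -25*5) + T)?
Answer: -92450/2198645901 ≈ -4.2049e-5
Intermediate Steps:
T = -1/92450 (T = 1/(-92450) = -1/92450 ≈ -1.0817e-5)
J(f, x) = (219 + x)*(f + x) (J(f, x) = (f + x)*(219 + x) = (219 + x)*(f + x))
1/(J(-128, -25*5) + T) = 1/(((-25*5)² + 219*(-128) + 219*(-25*5) - (-3200)*5) - 1/92450) = 1/(((-125)² - 28032 + 219*(-125) - 128*(-125)) - 1/92450) = 1/((15625 - 28032 - 27375 + 16000) - 1/92450) = 1/(-23782 - 1/92450) = 1/(-2198645901/92450) = -92450/2198645901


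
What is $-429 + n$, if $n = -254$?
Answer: $-683$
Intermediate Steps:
$-429 + n = -429 - 254 = -683$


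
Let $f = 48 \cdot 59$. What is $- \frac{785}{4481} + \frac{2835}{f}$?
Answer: $\frac{3493505}{4230064} \approx 0.82588$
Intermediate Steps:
$f = 2832$
$- \frac{785}{4481} + \frac{2835}{f} = - \frac{785}{4481} + \frac{2835}{2832} = \left(-785\right) \frac{1}{4481} + 2835 \cdot \frac{1}{2832} = - \frac{785}{4481} + \frac{945}{944} = \frac{3493505}{4230064}$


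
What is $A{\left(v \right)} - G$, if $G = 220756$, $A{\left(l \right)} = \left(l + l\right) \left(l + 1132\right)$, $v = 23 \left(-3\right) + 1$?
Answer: $-365460$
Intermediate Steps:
$v = -68$ ($v = -69 + 1 = -68$)
$A{\left(l \right)} = 2 l \left(1132 + l\right)$
$A{\left(v \right)} - G = 2 \left(-68\right) \left(1132 - 68\right) - 220756 = 2 \left(-68\right) 1064 - 220756 = -144704 - 220756 = -365460$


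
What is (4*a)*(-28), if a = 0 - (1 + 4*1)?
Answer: 560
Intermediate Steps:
a = -5 (a = 0 - (1 + 4) = 0 - 1*5 = 0 - 5 = -5)
(4*a)*(-28) = (4*(-5))*(-28) = -20*(-28) = 560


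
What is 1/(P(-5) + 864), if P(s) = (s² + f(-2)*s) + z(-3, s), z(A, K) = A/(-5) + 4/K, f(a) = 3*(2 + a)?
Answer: 5/4444 ≈ 0.0011251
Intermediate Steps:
f(a) = 6 + 3*a
z(A, K) = 4/K - A/5 (z(A, K) = A*(-⅕) + 4/K = -A/5 + 4/K = 4/K - A/5)
P(s) = ⅗ + s² + 4/s (P(s) = (s² + (6 + 3*(-2))*s) + (4/s - ⅕*(-3)) = (s² + (6 - 6)*s) + (4/s + ⅗) = (s² + 0*s) + (⅗ + 4/s) = (s² + 0) + (⅗ + 4/s) = s² + (⅗ + 4/s) = ⅗ + s² + 4/s)
1/(P(-5) + 864) = 1/((⅗ + (-5)² + 4/(-5)) + 864) = 1/((⅗ + 25 + 4*(-⅕)) + 864) = 1/((⅗ + 25 - ⅘) + 864) = 1/(124/5 + 864) = 1/(4444/5) = 5/4444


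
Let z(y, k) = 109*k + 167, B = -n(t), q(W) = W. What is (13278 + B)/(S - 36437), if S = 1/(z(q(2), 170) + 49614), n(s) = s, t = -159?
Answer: -917894907/2489047906 ≈ -0.36877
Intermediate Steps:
B = 159 (B = -1*(-159) = 159)
z(y, k) = 167 + 109*k
S = 1/68311 (S = 1/((167 + 109*170) + 49614) = 1/((167 + 18530) + 49614) = 1/(18697 + 49614) = 1/68311 ≈ 1.4639e-5)
(13278 + B)/(S - 36437) = (13278 + 159)/(1/68311 - 36437) = 13437/(-2489047906/68311) = 13437*(-68311/2489047906) = -917894907/2489047906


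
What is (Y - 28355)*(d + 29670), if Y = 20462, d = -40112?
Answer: 82418706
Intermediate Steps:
(Y - 28355)*(d + 29670) = (20462 - 28355)*(-40112 + 29670) = -7893*(-10442) = 82418706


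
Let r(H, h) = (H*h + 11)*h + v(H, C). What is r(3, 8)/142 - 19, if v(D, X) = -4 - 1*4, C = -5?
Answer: -1213/71 ≈ -17.085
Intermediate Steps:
v(D, X) = -8 (v(D, X) = -4 - 4 = -8)
r(H, h) = -8 + h*(11 + H*h) (r(H, h) = (H*h + 11)*h - 8 = (11 + H*h)*h - 8 = h*(11 + H*h) - 8 = -8 + h*(11 + H*h))
r(3, 8)/142 - 19 = (-8 + 11*8 + 3*8**2)/142 - 19 = (-8 + 88 + 3*64)/142 - 19 = (-8 + 88 + 192)/142 - 19 = (1/142)*272 - 19 = 136/71 - 19 = -1213/71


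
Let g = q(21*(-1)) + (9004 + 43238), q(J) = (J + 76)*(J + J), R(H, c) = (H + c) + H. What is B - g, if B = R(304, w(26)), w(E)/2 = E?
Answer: -49272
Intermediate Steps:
w(E) = 2*E
R(H, c) = c + 2*H
q(J) = 2*J*(76 + J) (q(J) = (76 + J)*(2*J) = 2*J*(76 + J))
B = 660 (B = 2*26 + 2*304 = 52 + 608 = 660)
g = 49932 (g = 2*(21*(-1))*(76 + 21*(-1)) + (9004 + 43238) = 2*(-21)*(76 - 21) + 52242 = 2*(-21)*55 + 52242 = -2310 + 52242 = 49932)
B - g = 660 - 1*49932 = 660 - 49932 = -49272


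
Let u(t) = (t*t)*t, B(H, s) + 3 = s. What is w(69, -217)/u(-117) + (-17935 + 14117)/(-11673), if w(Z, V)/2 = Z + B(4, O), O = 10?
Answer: 679242682/2077292061 ≈ 0.32698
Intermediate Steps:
B(H, s) = -3 + s
u(t) = t**3 (u(t) = t**2*t = t**3)
w(Z, V) = 14 + 2*Z (w(Z, V) = 2*(Z + (-3 + 10)) = 2*(Z + 7) = 2*(7 + Z) = 14 + 2*Z)
w(69, -217)/u(-117) + (-17935 + 14117)/(-11673) = (14 + 2*69)/((-117)**3) + (-17935 + 14117)/(-11673) = (14 + 138)/(-1601613) - 3818*(-1/11673) = 152*(-1/1601613) + 3818/11673 = -152/1601613 + 3818/11673 = 679242682/2077292061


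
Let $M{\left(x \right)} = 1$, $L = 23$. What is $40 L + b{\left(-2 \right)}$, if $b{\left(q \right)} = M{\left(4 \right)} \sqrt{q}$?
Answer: $920 + i \sqrt{2} \approx 920.0 + 1.4142 i$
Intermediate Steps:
$b{\left(q \right)} = \sqrt{q}$ ($b{\left(q \right)} = 1 \sqrt{q} = \sqrt{q}$)
$40 L + b{\left(-2 \right)} = 40 \cdot 23 + \sqrt{-2} = 920 + i \sqrt{2}$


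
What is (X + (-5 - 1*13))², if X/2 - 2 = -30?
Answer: 5476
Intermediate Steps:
X = -56 (X = 4 + 2*(-30) = 4 - 60 = -56)
(X + (-5 - 1*13))² = (-56 + (-5 - 1*13))² = (-56 + (-5 - 13))² = (-56 - 18)² = (-74)² = 5476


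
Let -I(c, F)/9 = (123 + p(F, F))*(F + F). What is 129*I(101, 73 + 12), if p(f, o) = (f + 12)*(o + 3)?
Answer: -1709026830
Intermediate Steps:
p(f, o) = (3 + o)*(12 + f) (p(f, o) = (12 + f)*(3 + o) = (3 + o)*(12 + f))
I(c, F) = -18*F*(159 + F² + 15*F) (I(c, F) = -9*(123 + (36 + 3*F + 12*F + F*F))*(F + F) = -9*(123 + (36 + 3*F + 12*F + F²))*2*F = -9*(123 + (36 + F² + 15*F))*2*F = -9*(159 + F² + 15*F)*2*F = -18*F*(159 + F² + 15*F))
129*I(101, 73 + 12) = 129*(-18*(73 + 12)*(159 + (73 + 12)² + 15*(73 + 12))) = 129*(-18*85*(159 + 85² + 15*85)) = 129*(-18*85*(159 + 7225 + 1275)) = 129*(-18*85*8659) = 129*(-13248270) = -1709026830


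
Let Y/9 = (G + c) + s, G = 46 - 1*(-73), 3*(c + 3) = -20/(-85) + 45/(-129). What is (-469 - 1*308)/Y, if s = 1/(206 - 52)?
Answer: -29156666/39165163 ≈ -0.74445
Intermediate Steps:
c = -6662/2193 (c = -3 + (-20/(-85) + 45/(-129))/3 = -3 + (-20*(-1/85) + 45*(-1/129))/3 = -3 + (4/17 - 15/43)/3 = -3 + (⅓)*(-83/731) = -3 - 83/2193 = -6662/2193 ≈ -3.0378)
s = 1/154 ≈ 0.0064935
G = 119 (G = 46 + 73 = 119)
Y = 117495489/112574 (Y = 9*((119 - 6662/2193) + 1/154) = 9*(254305/2193 + 1/154) = 9*(39165163/337722) = 117495489/112574 ≈ 1043.7)
(-469 - 1*308)/Y = (-469 - 1*308)/(117495489/112574) = (-469 - 308)*(112574/117495489) = -777*112574/117495489 = -29156666/39165163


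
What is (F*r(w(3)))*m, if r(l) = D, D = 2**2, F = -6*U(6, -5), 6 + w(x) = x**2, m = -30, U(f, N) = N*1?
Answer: -3600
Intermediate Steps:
U(f, N) = N
w(x) = -6 + x**2
F = 30 (F = -6*(-5) = 30)
D = 4
r(l) = 4
(F*r(w(3)))*m = (30*4)*(-30) = 120*(-30) = -3600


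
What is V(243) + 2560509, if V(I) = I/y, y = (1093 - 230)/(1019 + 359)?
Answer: 2210054121/863 ≈ 2.5609e+6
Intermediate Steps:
y = 863/1378 ≈ 0.62627
V(I) = 1378*I/863 (V(I) = I/(863/1378) = I*(1378/863) = 1378*I/863)
V(243) + 2560509 = (1378/863)*243 + 2560509 = 334854/863 + 2560509 = 2210054121/863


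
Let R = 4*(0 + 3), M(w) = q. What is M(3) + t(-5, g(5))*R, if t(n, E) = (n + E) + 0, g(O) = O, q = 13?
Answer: 13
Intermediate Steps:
M(w) = 13
t(n, E) = E + n (t(n, E) = (E + n) + 0 = E + n)
R = 12 (R = 4*3 = 12)
M(3) + t(-5, g(5))*R = 13 + (5 - 5)*12 = 13 + 0*12 = 13 + 0 = 13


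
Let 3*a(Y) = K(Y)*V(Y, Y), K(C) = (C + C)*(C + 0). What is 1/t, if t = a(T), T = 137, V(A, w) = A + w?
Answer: 3/10285412 ≈ 2.9168e-7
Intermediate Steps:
K(C) = 2*C**2 (K(C) = (2*C)*C = 2*C**2)
a(Y) = 4*Y**3/3 (a(Y) = ((2*Y**2)*(Y + Y))/3 = ((2*Y**2)*(2*Y))/3 = (4*Y**3)/3 = 4*Y**3/3)
t = 10285412/3 (t = (4/3)*137**3 = (4/3)*2571353 = 10285412/3 ≈ 3.4285e+6)
1/t = 1/(10285412/3) = 3/10285412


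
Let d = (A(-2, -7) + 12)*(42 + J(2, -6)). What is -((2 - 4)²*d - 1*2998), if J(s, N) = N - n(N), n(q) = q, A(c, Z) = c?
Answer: 1318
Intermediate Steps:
J(s, N) = 0 (J(s, N) = N - N = 0)
d = 420 (d = (-2 + 12)*(42 + 0) = 10*42 = 420)
-((2 - 4)²*d - 1*2998) = -((2 - 4)²*420 - 1*2998) = -((-2)²*420 - 2998) = -(4*420 - 2998) = -(1680 - 2998) = -1*(-1318) = 1318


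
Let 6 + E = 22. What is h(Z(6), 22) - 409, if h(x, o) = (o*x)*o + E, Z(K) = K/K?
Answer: 91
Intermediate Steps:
E = 16 (E = -6 + 22 = 16)
Z(K) = 1
h(x, o) = 16 + x*o² (h(x, o) = (o*x)*o + 16 = x*o² + 16 = 16 + x*o²)
h(Z(6), 22) - 409 = (16 + 1*22²) - 409 = (16 + 1*484) - 409 = (16 + 484) - 409 = 500 - 409 = 91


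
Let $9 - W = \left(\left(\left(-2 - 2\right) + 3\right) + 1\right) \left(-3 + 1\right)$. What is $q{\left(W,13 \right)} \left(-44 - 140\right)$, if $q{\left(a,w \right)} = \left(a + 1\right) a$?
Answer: $-16560$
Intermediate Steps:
$W = 9$ ($W = 9 - \left(\left(\left(-2 - 2\right) + 3\right) + 1\right) \left(-3 + 1\right) = 9 - \left(\left(-4 + 3\right) + 1\right) \left(-2\right) = 9 - \left(-1 + 1\right) \left(-2\right) = 9 - 0 \left(-2\right) = 9 - 0 = 9 + 0 = 9$)
$q{\left(a,w \right)} = a \left(1 + a\right)$ ($q{\left(a,w \right)} = \left(1 + a\right) a = a \left(1 + a\right)$)
$q{\left(W,13 \right)} \left(-44 - 140\right) = 9 \left(1 + 9\right) \left(-44 - 140\right) = 9 \cdot 10 \left(-184\right) = 90 \left(-184\right) = -16560$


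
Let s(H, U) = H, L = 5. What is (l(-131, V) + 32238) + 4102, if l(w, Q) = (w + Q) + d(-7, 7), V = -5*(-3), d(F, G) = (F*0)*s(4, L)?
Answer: 36224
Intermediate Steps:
d(F, G) = 0 (d(F, G) = (F*0)*4 = 0*4 = 0)
V = 15
l(w, Q) = Q + w (l(w, Q) = (w + Q) + 0 = (Q + w) + 0 = Q + w)
(l(-131, V) + 32238) + 4102 = ((15 - 131) + 32238) + 4102 = (-116 + 32238) + 4102 = 32122 + 4102 = 36224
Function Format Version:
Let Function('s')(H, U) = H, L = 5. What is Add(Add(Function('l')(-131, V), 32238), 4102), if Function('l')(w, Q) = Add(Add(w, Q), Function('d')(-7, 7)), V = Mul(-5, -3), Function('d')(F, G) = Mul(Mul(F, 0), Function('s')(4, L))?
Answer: 36224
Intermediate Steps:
Function('d')(F, G) = 0 (Function('d')(F, G) = Mul(Mul(F, 0), 4) = Mul(0, 4) = 0)
V = 15
Function('l')(w, Q) = Add(Q, w) (Function('l')(w, Q) = Add(Add(w, Q), 0) = Add(Add(Q, w), 0) = Add(Q, w))
Add(Add(Function('l')(-131, V), 32238), 4102) = Add(Add(Add(15, -131), 32238), 4102) = Add(Add(-116, 32238), 4102) = Add(32122, 4102) = 36224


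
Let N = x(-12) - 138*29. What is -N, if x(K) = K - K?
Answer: 4002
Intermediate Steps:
x(K) = 0
N = -4002 (N = 0 - 138*29 = 0 - 4002 = -4002)
-N = -1*(-4002) = 4002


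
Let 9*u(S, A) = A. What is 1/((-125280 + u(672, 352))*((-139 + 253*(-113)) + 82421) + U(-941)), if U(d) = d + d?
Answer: -9/60521048362 ≈ -1.4871e-10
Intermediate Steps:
u(S, A) = A/9
U(d) = 2*d
1/((-125280 + u(672, 352))*((-139 + 253*(-113)) + 82421) + U(-941)) = 1/((-125280 + (1/9)*352)*((-139 + 253*(-113)) + 82421) + 2*(-941)) = 1/((-125280 + 352/9)*((-139 - 28589) + 82421) - 1882) = 1/(-1127168*(-28728 + 82421)/9 - 1882) = 1/(-1127168/9*53693 - 1882) = 1/(-60521031424/9 - 1882) = 1/(-60521048362/9) = -9/60521048362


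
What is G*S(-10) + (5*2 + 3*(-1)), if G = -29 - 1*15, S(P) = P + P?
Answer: 887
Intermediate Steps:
S(P) = 2*P
G = -44 (G = -29 - 15 = -44)
G*S(-10) + (5*2 + 3*(-1)) = -88*(-10) + (5*2 + 3*(-1)) = -44*(-20) + (10 - 3) = 880 + 7 = 887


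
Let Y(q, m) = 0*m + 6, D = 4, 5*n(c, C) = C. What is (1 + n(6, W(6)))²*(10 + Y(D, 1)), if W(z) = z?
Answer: 1936/25 ≈ 77.440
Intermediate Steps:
n(c, C) = C/5
Y(q, m) = 6 (Y(q, m) = 0 + 6 = 6)
(1 + n(6, W(6)))²*(10 + Y(D, 1)) = (1 + (⅕)*6)²*(10 + 6) = (1 + 6/5)²*16 = (11/5)²*16 = (121/25)*16 = 1936/25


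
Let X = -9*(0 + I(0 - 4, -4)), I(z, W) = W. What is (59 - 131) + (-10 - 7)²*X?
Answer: 10332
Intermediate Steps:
X = 36 (X = -9*(0 - 4) = -9*(-4) = 36)
(59 - 131) + (-10 - 7)²*X = (59 - 131) + (-10 - 7)²*36 = -72 + (-17)²*36 = -72 + 289*36 = -72 + 10404 = 10332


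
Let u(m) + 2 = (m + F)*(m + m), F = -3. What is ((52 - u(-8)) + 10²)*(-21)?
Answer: 462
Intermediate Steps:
u(m) = -2 + 2*m*(-3 + m) (u(m) = -2 + (m - 3)*(m + m) = -2 + (-3 + m)*(2*m) = -2 + 2*m*(-3 + m))
((52 - u(-8)) + 10²)*(-21) = ((52 - (-2 - 6*(-8) + 2*(-8)²)) + 10²)*(-21) = ((52 - (-2 + 48 + 2*64)) + 100)*(-21) = ((52 - (-2 + 48 + 128)) + 100)*(-21) = ((52 - 1*174) + 100)*(-21) = ((52 - 174) + 100)*(-21) = (-122 + 100)*(-21) = -22*(-21) = 462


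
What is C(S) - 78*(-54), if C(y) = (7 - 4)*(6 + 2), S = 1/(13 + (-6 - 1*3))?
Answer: 4236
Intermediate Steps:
S = ¼ (S = 1/(13 + (-6 - 3)) = 1/(13 - 9) = 1/4 = ¼ ≈ 0.25000)
C(y) = 24 (C(y) = 3*8 = 24)
C(S) - 78*(-54) = 24 - 78*(-54) = 24 + 4212 = 4236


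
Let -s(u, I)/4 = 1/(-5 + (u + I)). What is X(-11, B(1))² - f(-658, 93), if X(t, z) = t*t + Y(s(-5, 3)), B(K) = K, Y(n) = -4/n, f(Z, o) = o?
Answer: 12903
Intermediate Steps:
s(u, I) = -4/(-5 + I + u) (s(u, I) = -4/(-5 + (u + I)) = -4/(-5 + (I + u)) = -4/(-5 + I + u))
X(t, z) = -7 + t² (X(t, z) = t*t - 4/((-4/(-5 + 3 - 5))) = t² - 4/((-4/(-7))) = t² - 4/((-4*(-⅐))) = t² - 4/4/7 = t² - 4*7/4 = t² - 7 = -7 + t²)
X(-11, B(1))² - f(-658, 93) = (-7 + (-11)²)² - 1*93 = (-7 + 121)² - 93 = 114² - 93 = 12996 - 93 = 12903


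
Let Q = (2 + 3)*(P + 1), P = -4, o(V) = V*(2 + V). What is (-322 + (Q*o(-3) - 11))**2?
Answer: 142884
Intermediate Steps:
Q = -15 (Q = (2 + 3)*(-4 + 1) = 5*(-3) = -15)
(-322 + (Q*o(-3) - 11))**2 = (-322 + (-(-45)*(2 - 3) - 11))**2 = (-322 + (-(-45)*(-1) - 11))**2 = (-322 + (-15*3 - 11))**2 = (-322 + (-45 - 11))**2 = (-322 - 56)**2 = (-378)**2 = 142884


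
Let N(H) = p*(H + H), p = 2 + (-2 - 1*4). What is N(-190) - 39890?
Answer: -38370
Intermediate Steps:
p = -4 (p = 2 + (-2 - 4) = 2 - 6 = -4)
N(H) = -8*H (N(H) = -4*(H + H) = -8*H)
N(-190) - 39890 = -8*(-190) - 39890 = 1520 - 39890 = -38370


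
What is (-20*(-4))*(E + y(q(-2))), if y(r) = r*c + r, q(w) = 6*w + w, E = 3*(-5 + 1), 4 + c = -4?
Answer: 6880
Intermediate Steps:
c = -8 (c = -4 - 4 = -8)
E = -12 (E = 3*(-4) = -12)
q(w) = 7*w
y(r) = -7*r (y(r) = r*(-8) + r = -8*r + r = -7*r)
(-20*(-4))*(E + y(q(-2))) = (-20*(-4))*(-12 - 49*(-2)) = 80*(-12 - 7*(-14)) = 80*(-12 + 98) = 80*86 = 6880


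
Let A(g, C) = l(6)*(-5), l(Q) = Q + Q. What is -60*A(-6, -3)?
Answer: 3600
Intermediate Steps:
l(Q) = 2*Q
A(g, C) = -60 (A(g, C) = (2*6)*(-5) = 12*(-5) = -60)
-60*A(-6, -3) = -60*(-60) = 3600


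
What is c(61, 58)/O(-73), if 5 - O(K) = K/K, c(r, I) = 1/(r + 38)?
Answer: 1/396 ≈ 0.0025253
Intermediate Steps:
c(r, I) = 1/(38 + r)
O(K) = 4 (O(K) = 5 - K/K = 5 - 1*1 = 5 - 1 = 4)
c(61, 58)/O(-73) = 1/((38 + 61)*4) = (1/4)/99 = (1/99)*(1/4) = 1/396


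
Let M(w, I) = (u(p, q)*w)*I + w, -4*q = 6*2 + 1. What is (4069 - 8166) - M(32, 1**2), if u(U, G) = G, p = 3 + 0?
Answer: -4025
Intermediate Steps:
q = -13/4 (q = -(6*2 + 1)/4 = -(12 + 1)/4 = -1/4*13 = -13/4 ≈ -3.2500)
p = 3
M(w, I) = w - 13*I*w/4 (M(w, I) = (-13*w/4)*I + w = -13*I*w/4 + w = w - 13*I*w/4)
(4069 - 8166) - M(32, 1**2) = (4069 - 8166) - 32*(4 - 13*1**2)/4 = -4097 - 32*(4 - 13*1)/4 = -4097 - 32*(4 - 13)/4 = -4097 - 32*(-9)/4 = -4097 - 1*(-72) = -4097 + 72 = -4025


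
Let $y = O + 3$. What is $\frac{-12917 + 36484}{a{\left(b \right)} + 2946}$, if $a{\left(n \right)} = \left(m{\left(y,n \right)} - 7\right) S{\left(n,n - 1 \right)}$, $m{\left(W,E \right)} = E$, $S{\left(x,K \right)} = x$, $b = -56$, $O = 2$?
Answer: $\frac{23567}{6474} \approx 3.6403$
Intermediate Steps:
$y = 5$ ($y = 2 + 3 = 5$)
$a{\left(n \right)} = n \left(-7 + n\right)$ ($a{\left(n \right)} = \left(n - 7\right) n = \left(-7 + n\right) n = n \left(-7 + n\right)$)
$\frac{-12917 + 36484}{a{\left(b \right)} + 2946} = \frac{-12917 + 36484}{- 56 \left(-7 - 56\right) + 2946} = \frac{23567}{\left(-56\right) \left(-63\right) + 2946} = \frac{23567}{3528 + 2946} = \frac{23567}{6474}$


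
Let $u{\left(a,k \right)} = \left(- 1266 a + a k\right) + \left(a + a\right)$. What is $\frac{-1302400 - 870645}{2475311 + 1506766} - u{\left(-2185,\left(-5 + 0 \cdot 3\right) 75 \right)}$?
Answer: $- \frac{14260676056600}{3982077} \approx -3.5812 \cdot 10^{6}$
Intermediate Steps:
$u{\left(a,k \right)} = - 1264 a + a k$ ($u{\left(a,k \right)} = \left(- 1266 a + a k\right) + 2 a = - 1264 a + a k$)
$\frac{-1302400 - 870645}{2475311 + 1506766} - u{\left(-2185,\left(-5 + 0 \cdot 3\right) 75 \right)} = \frac{-1302400 - 870645}{2475311 + 1506766} - - 2185 \left(-1264 + \left(-5 + 0 \cdot 3\right) 75\right) = - \frac{2173045}{3982077} - - 2185 \left(-1264 + \left(-5 + 0\right) 75\right) = \left(-2173045\right) \frac{1}{3982077} - - 2185 \left(-1264 - 375\right) = - \frac{2173045}{3982077} - - 2185 \left(-1264 - 375\right) = - \frac{2173045}{3982077} - \left(-2185\right) \left(-1639\right) = - \frac{2173045}{3982077} - 3581215 = - \frac{14260676056600}{3982077}$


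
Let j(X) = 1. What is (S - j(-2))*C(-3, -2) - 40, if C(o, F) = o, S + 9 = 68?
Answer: -214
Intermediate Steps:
S = 59 (S = -9 + 68 = 59)
(S - j(-2))*C(-3, -2) - 40 = (59 - 1*1)*(-3) - 40 = (59 - 1)*(-3) - 40 = 58*(-3) - 40 = -174 - 40 = -214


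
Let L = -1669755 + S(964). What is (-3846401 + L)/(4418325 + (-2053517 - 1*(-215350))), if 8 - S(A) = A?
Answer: -162268/75887 ≈ -2.1383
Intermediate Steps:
S(A) = 8 - A
L = -1670711 (L = -1669755 + (8 - 1*964) = -1669755 + (8 - 964) = -1669755 - 956 = -1670711)
(-3846401 + L)/(4418325 + (-2053517 - 1*(-215350))) = (-3846401 - 1670711)/(4418325 + (-2053517 - 1*(-215350))) = -5517112/(4418325 + (-2053517 + 215350)) = -5517112/(4418325 - 1838167) = -5517112/2580158 = -5517112*1/2580158 = -162268/75887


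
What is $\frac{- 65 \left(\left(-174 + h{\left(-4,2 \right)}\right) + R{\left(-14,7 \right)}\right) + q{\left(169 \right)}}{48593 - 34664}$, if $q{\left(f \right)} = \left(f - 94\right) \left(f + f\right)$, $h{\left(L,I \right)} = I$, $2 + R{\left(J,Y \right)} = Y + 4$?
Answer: $\frac{35945}{13929} \approx 2.5806$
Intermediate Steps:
$R{\left(J,Y \right)} = 2 + Y$ ($R{\left(J,Y \right)} = -2 + \left(Y + 4\right) = -2 + \left(4 + Y\right) = 2 + Y$)
$q{\left(f \right)} = 2 f \left(-94 + f\right)$ ($q{\left(f \right)} = \left(-94 + f\right) 2 f = 2 f \left(-94 + f\right)$)
$\frac{- 65 \left(\left(-174 + h{\left(-4,2 \right)}\right) + R{\left(-14,7 \right)}\right) + q{\left(169 \right)}}{48593 - 34664} = \frac{- 65 \left(\left(-174 + 2\right) + \left(2 + 7\right)\right) + 2 \cdot 169 \left(-94 + 169\right)}{48593 - 34664} = \frac{- 65 \left(-172 + 9\right) + 2 \cdot 169 \cdot 75}{13929} = \left(\left(-65\right) \left(-163\right) + 25350\right) \frac{1}{13929} = \left(10595 + 25350\right) \frac{1}{13929} = 35945 \cdot \frac{1}{13929} = \frac{35945}{13929}$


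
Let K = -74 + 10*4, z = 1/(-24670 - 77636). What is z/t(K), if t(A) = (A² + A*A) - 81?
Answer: -1/228244686 ≈ -4.3813e-9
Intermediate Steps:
z = -1/102306 (z = 1/(-102306) = -1/102306 ≈ -9.7746e-6)
K = -34 (K = -74 + 40 = -34)
t(A) = -81 + 2*A² (t(A) = (A² + A²) - 81 = 2*A² - 81 = -81 + 2*A²)
z/t(K) = -1/(102306*(-81 + 2*(-34)²)) = -1/(102306*(-81 + 2*1156)) = -1/(102306*(-81 + 2312)) = -1/102306/2231 = -1/102306*1/2231 = -1/228244686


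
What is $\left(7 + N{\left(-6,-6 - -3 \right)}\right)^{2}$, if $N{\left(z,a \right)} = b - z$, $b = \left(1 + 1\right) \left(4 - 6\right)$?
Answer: $81$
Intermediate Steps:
$b = -4$ ($b = 2 \left(-2\right) = -4$)
$N{\left(z,a \right)} = -4 - z$
$\left(7 + N{\left(-6,-6 - -3 \right)}\right)^{2} = \left(7 - -2\right)^{2} = \left(7 + \left(-4 + 6\right)\right)^{2} = \left(7 + 2\right)^{2} = 9^{2} = 81$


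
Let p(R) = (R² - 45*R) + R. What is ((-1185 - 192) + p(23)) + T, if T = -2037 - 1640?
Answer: -5537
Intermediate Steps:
p(R) = R² - 44*R
T = -3677
((-1185 - 192) + p(23)) + T = ((-1185 - 192) + 23*(-44 + 23)) - 3677 = (-1377 + 23*(-21)) - 3677 = (-1377 - 483) - 3677 = -1860 - 3677 = -5537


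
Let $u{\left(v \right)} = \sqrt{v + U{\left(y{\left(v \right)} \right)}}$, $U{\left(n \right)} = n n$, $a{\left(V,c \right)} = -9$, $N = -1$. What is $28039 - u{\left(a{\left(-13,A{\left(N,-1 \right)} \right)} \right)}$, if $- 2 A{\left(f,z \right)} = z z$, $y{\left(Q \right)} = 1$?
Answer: $28039 - 2 i \sqrt{2} \approx 28039.0 - 2.8284 i$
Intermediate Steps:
$A{\left(f,z \right)} = - \frac{z^{2}}{2}$ ($A{\left(f,z \right)} = - \frac{z z}{2} = - \frac{z^{2}}{2}$)
$U{\left(n \right)} = n^{2}$
$u{\left(v \right)} = \sqrt{1 + v}$ ($u{\left(v \right)} = \sqrt{v + 1^{2}} = \sqrt{v + 1} = \sqrt{1 + v}$)
$28039 - u{\left(a{\left(-13,A{\left(N,-1 \right)} \right)} \right)} = 28039 - \sqrt{1 - 9} = 28039 - \sqrt{-8} = 28039 - 2 i \sqrt{2}$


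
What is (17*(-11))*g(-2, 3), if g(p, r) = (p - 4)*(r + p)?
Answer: 1122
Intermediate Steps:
g(p, r) = (-4 + p)*(p + r)
(17*(-11))*g(-2, 3) = (17*(-11))*((-2)² - 4*(-2) - 4*3 - 2*3) = -187*(4 + 8 - 12 - 6) = -187*(-6) = 1122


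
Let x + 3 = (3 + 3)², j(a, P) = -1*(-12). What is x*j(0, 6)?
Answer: 396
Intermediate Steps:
j(a, P) = 12
x = 33 (x = -3 + (3 + 3)² = -3 + 6² = -3 + 36 = 33)
x*j(0, 6) = 33*12 = 396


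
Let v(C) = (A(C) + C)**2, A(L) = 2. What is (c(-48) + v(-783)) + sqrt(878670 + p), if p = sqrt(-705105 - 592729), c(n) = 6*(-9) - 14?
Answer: 609893 + sqrt(878670 + I*sqrt(1297834)) ≈ 6.1083e+5 + 0.60767*I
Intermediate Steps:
c(n) = -68 (c(n) = -54 - 14 = -68)
v(C) = (2 + C)**2
p = I*sqrt(1297834) (p = sqrt(-1297834) = I*sqrt(1297834) ≈ 1139.2*I)
(c(-48) + v(-783)) + sqrt(878670 + p) = (-68 + (2 - 783)**2) + sqrt(878670 + I*sqrt(1297834)) = (-68 + (-781)**2) + sqrt(878670 + I*sqrt(1297834)) = (-68 + 609961) + sqrt(878670 + I*sqrt(1297834)) = 609893 + sqrt(878670 + I*sqrt(1297834))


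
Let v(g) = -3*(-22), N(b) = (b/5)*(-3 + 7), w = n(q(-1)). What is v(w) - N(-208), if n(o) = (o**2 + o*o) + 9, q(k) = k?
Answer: 1162/5 ≈ 232.40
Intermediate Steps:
n(o) = 9 + 2*o**2 (n(o) = (o**2 + o**2) + 9 = 2*o**2 + 9 = 9 + 2*o**2)
w = 11 (w = 9 + 2*(-1)**2 = 9 + 2*1 = 9 + 2 = 11)
N(b) = 4*b/5 (N(b) = (b*(1/5))*4 = (b/5)*4 = 4*b/5)
v(g) = 66
v(w) - N(-208) = 66 - 4*(-208)/5 = 66 - 1*(-832/5) = 66 + 832/5 = 1162/5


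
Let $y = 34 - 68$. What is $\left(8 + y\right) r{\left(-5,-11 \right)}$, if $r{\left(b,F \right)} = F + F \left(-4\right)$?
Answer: $-858$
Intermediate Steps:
$r{\left(b,F \right)} = - 3 F$ ($r{\left(b,F \right)} = F - 4 F = - 3 F$)
$y = -34$
$\left(8 + y\right) r{\left(-5,-11 \right)} = \left(8 - 34\right) \left(\left(-3\right) \left(-11\right)\right) = \left(-26\right) 33 = -858$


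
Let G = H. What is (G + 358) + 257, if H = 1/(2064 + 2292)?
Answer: 2678941/4356 ≈ 615.00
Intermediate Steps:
H = 1/4356 ≈ 0.00022957
G = 1/4356 ≈ 0.00022957
(G + 358) + 257 = (1/4356 + 358) + 257 = 1559449/4356 + 257 = 2678941/4356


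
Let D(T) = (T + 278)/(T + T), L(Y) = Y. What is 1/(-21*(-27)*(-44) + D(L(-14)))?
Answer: -7/174702 ≈ -4.0068e-5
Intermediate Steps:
D(T) = (278 + T)/(2*T) (D(T) = (278 + T)/((2*T)) = (278 + T)*(1/(2*T)) = (278 + T)/(2*T))
1/(-21*(-27)*(-44) + D(L(-14))) = 1/(-21*(-27)*(-44) + (1/2)*(278 - 14)/(-14)) = 1/(567*(-44) + (1/2)*(-1/14)*264) = 1/(-24948 - 66/7) = 1/(-174702/7) = -7/174702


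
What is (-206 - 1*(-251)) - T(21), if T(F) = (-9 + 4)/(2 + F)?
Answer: 1040/23 ≈ 45.217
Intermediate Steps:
T(F) = -5/(2 + F)
(-206 - 1*(-251)) - T(21) = (-206 - 1*(-251)) - (-5)/(2 + 21) = (-206 + 251) - (-5)/23 = 45 - (-5)/23 = 45 - 1*(-5/23) = 45 + 5/23 = 1040/23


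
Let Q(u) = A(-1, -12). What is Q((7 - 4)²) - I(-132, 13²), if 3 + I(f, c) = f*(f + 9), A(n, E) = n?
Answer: -16234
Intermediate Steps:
Q(u) = -1
I(f, c) = -3 + f*(9 + f) (I(f, c) = -3 + f*(f + 9) = -3 + f*(9 + f))
Q((7 - 4)²) - I(-132, 13²) = -1 - (-3 + (-132)² + 9*(-132)) = -1 - (-3 + 17424 - 1188) = -1 - 1*16233 = -1 - 16233 = -16234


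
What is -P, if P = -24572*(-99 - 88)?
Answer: -4594964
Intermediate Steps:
P = 4594964 (P = -24572*(-187) = 4594964)
-P = -1*4594964 = -4594964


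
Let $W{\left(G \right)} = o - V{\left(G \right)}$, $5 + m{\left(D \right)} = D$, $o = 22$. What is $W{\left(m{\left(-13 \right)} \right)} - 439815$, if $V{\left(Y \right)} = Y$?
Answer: $-439775$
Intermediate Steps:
$m{\left(D \right)} = -5 + D$
$W{\left(G \right)} = 22 - G$
$W{\left(m{\left(-13 \right)} \right)} - 439815 = \left(22 - \left(-5 - 13\right)\right) - 439815 = \left(22 - -18\right) - 439815 = \left(22 + 18\right) - 439815 = 40 - 439815 = -439775$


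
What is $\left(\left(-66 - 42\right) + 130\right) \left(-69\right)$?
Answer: $-1518$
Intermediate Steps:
$\left(\left(-66 - 42\right) + 130\right) \left(-69\right) = \left(-108 + 130\right) \left(-69\right) = 22 \left(-69\right) = -1518$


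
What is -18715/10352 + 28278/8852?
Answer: 31767169/22908976 ≈ 1.3867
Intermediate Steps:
-18715/10352 + 28278/8852 = -18715*1/10352 + 28278*(1/8852) = -18715/10352 + 14139/4426 = 31767169/22908976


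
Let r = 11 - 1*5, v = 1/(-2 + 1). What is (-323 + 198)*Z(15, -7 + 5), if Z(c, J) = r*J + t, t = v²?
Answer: 1375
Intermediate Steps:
v = -1 (v = 1/(-1) = -1)
r = 6 (r = 11 - 5 = 6)
t = 1 (t = (-1)² = 1)
Z(c, J) = 1 + 6*J (Z(c, J) = 6*J + 1 = 1 + 6*J)
(-323 + 198)*Z(15, -7 + 5) = (-323 + 198)*(1 + 6*(-7 + 5)) = -125*(1 + 6*(-2)) = -125*(1 - 12) = -125*(-11) = 1375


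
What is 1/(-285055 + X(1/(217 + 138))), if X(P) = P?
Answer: -355/101194524 ≈ -3.5081e-6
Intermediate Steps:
1/(-285055 + X(1/(217 + 138))) = 1/(-285055 + 1/(217 + 138)) = 1/(-285055 + 1/355) = 1/(-101194524/355) = -355/101194524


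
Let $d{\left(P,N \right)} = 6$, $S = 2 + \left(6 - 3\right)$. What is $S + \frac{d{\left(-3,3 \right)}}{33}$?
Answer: $\frac{57}{11} \approx 5.1818$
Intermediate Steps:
$S = 5$ ($S = 2 + 3 = 5$)
$S + \frac{d{\left(-3,3 \right)}}{33} = 5 + \frac{1}{33} \cdot 6 = 5 + \frac{2}{11} = \frac{57}{11}$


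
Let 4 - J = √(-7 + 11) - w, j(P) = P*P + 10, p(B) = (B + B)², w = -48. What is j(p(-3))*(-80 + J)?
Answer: -164556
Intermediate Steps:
p(B) = 4*B² (p(B) = (2*B)² = 4*B²)
j(P) = 10 + P² (j(P) = P² + 10 = 10 + P²)
J = -46 (J = 4 - (√(-7 + 11) - 1*(-48)) = 4 - (√4 + 48) = 4 - (2 + 48) = 4 - 1*50 = 4 - 50 = -46)
j(p(-3))*(-80 + J) = (10 + (4*(-3)²)²)*(-80 - 46) = (10 + (4*9)²)*(-126) = (10 + 36²)*(-126) = (10 + 1296)*(-126) = 1306*(-126) = -164556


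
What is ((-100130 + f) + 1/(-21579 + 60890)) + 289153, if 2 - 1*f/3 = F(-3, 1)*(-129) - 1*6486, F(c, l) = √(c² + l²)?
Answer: 8195832458/39311 + 387*√10 ≈ 2.0971e+5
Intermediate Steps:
f = 19464 + 387*√10 (f = 6 - 3*(√((-3)² + 1²)*(-129) - 1*6486) = 6 - 3*(√(9 + 1)*(-129) - 6486) = 6 - 3*(√10*(-129) - 6486) = 6 - 3*(-129*√10 - 6486) = 6 - 3*(-6486 - 129*√10) = 6 + (19458 + 387*√10) = 19464 + 387*√10 ≈ 20688.)
((-100130 + f) + 1/(-21579 + 60890)) + 289153 = ((-100130 + (19464 + 387*√10)) + 1/(-21579 + 60890)) + 289153 = ((-80666 + 387*√10) + 1/39311) + 289153 = (-3171061125/39311 + 387*√10) + 289153 = 8195832458/39311 + 387*√10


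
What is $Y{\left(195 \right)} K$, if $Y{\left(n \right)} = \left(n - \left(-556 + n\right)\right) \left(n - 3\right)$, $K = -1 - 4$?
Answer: $-533760$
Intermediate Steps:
$K = -5$ ($K = -1 - 4 = -5$)
$Y{\left(n \right)} = -1668 + 556 n$ ($Y{\left(n \right)} = 556 \left(-3 + n\right) = -1668 + 556 n$)
$Y{\left(195 \right)} K = \left(-1668 + 556 \cdot 195\right) \left(-5\right) = \left(-1668 + 108420\right) \left(-5\right) = 106752 \left(-5\right) = -533760$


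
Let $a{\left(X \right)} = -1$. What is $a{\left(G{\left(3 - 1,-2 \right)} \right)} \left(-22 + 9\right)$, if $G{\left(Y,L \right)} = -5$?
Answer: $13$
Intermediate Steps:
$a{\left(G{\left(3 - 1,-2 \right)} \right)} \left(-22 + 9\right) = - (-22 + 9) = \left(-1\right) \left(-13\right) = 13$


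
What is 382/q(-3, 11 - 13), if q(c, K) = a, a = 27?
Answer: 382/27 ≈ 14.148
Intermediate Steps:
q(c, K) = 27
382/q(-3, 11 - 13) = 382/27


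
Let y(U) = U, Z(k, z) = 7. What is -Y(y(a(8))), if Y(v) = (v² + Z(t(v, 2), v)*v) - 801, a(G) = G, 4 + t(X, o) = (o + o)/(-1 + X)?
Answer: 681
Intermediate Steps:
t(X, o) = -4 + 2*o/(-1 + X) (t(X, o) = -4 + (o + o)/(-1 + X) = -4 + (2*o)/(-1 + X) = -4 + 2*o/(-1 + X))
Y(v) = -801 + v² + 7*v (Y(v) = (v² + 7*v) - 801 = -801 + v² + 7*v)
-Y(y(a(8))) = -(-801 + 8² + 7*8) = -(-801 + 64 + 56) = -1*(-681) = 681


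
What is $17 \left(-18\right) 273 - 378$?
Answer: $-83916$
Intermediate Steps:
$17 \left(-18\right) 273 - 378 = \left(-306\right) 273 - 378 = -83538 - 378 = -83916$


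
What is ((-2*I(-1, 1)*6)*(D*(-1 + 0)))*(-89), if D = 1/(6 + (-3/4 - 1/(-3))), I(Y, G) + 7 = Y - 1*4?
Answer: 153792/67 ≈ 2295.4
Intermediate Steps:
I(Y, G) = -11 + Y (I(Y, G) = -7 + (Y - 1*4) = -7 + (Y - 4) = -7 + (-4 + Y) = -11 + Y)
D = 12/67 (D = 1/(6 + (-3*¼ - 1*(-⅓))) = 1/(6 + (-¾ + ⅓)) = 1/(6 - 5/12) = 1/(67/12) = 12/67 ≈ 0.17910)
((-2*I(-1, 1)*6)*(D*(-1 + 0)))*(-89) = ((-2*(-11 - 1)*6)*(12*(-1 + 0)/67))*(-89) = ((-2*(-12)*6)*((12/67)*(-1)))*(-89) = ((24*6)*(-12/67))*(-89) = (144*(-12/67))*(-89) = -1728/67*(-89) = 153792/67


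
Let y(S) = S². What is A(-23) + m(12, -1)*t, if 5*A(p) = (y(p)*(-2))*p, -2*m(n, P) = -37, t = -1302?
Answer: -96101/5 ≈ -19220.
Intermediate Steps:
m(n, P) = 37/2 (m(n, P) = -½*(-37) = 37/2)
A(p) = -2*p³/5 (A(p) = ((p²*(-2))*p)/5 = ((-2*p²)*p)/5 = (-2*p³)/5 = -2*p³/5)
A(-23) + m(12, -1)*t = -⅖*(-23)³ + (37/2)*(-1302) = -⅖*(-12167) - 24087 = 24334/5 - 24087 = -96101/5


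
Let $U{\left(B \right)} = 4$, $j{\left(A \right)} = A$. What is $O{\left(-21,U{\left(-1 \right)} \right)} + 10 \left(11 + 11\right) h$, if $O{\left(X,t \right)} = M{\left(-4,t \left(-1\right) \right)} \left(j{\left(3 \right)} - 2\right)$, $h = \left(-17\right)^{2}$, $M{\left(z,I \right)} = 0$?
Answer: $63580$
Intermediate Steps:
$h = 289$
$O{\left(X,t \right)} = 0$ ($O{\left(X,t \right)} = 0 \left(3 - 2\right) = 0 \cdot 1 = 0$)
$O{\left(-21,U{\left(-1 \right)} \right)} + 10 \left(11 + 11\right) h = 0 + 10 \left(11 + 11\right) 289 = 0 + 10 \cdot 22 \cdot 289 = 0 + 220 \cdot 289 = 0 + 63580 = 63580$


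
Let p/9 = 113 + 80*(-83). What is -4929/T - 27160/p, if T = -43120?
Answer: 1460683447/2532998160 ≈ 0.57666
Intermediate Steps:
p = -58743 (p = 9*(113 + 80*(-83)) = 9*(113 - 6640) = 9*(-6527) = -58743)
-4929/T - 27160/p = -4929/(-43120) - 27160/(-58743) = -4929*(-1/43120) - 27160*(-1/58743) = 4929/43120 + 27160/58743 = 1460683447/2532998160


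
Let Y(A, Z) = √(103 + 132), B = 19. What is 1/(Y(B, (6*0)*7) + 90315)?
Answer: 18063/1631359798 - √235/8156798990 ≈ 1.1070e-5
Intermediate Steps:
Y(A, Z) = √235
1/(Y(B, (6*0)*7) + 90315) = 1/(√235 + 90315) = 1/(90315 + √235)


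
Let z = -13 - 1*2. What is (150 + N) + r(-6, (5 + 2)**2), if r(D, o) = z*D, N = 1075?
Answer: 1315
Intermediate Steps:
z = -15 (z = -13 - 2 = -15)
r(D, o) = -15*D
(150 + N) + r(-6, (5 + 2)**2) = (150 + 1075) - 15*(-6) = 1225 + 90 = 1315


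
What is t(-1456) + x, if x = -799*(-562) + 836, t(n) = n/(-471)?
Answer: 211892110/471 ≈ 4.4988e+5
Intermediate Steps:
t(n) = -n/471 (t(n) = n*(-1/471) = -n/471)
x = 449874 (x = 449038 + 836 = 449874)
t(-1456) + x = -1/471*(-1456) + 449874 = 1456/471 + 449874 = 211892110/471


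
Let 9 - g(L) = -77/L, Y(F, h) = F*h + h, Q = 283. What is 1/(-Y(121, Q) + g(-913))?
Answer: -83/2864918 ≈ -2.8971e-5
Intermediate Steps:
Y(F, h) = h + F*h
g(L) = 9 + 77/L (g(L) = 9 - (-77)/L = 9 + 77/L)
1/(-Y(121, Q) + g(-913)) = 1/(-283*(1 + 121) + (9 + 77/(-913))) = 1/(-283*122 + (9 + 77*(-1/913))) = 1/(-1*34526 + (9 - 7/83)) = 1/(-34526 + 740/83) = 1/(-2864918/83) = -83/2864918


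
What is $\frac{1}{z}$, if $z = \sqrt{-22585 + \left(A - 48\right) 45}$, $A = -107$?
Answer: $- \frac{i \sqrt{7390}}{14780} \approx - 0.0058163 i$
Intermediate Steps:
$z = 2 i \sqrt{7390}$ ($z = \sqrt{-22585 + \left(-107 - 48\right) 45} = \sqrt{-22585 - 6975} = \sqrt{-29560} = 2 i \sqrt{7390} \approx 171.93 i$)
$\frac{1}{z} = \frac{1}{2 i \sqrt{7390}} = - \frac{i \sqrt{7390}}{14780}$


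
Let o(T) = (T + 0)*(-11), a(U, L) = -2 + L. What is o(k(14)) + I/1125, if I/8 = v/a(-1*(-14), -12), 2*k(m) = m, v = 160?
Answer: -121403/1575 ≈ -77.081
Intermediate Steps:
k(m) = m/2
o(T) = -11*T (o(T) = T*(-11) = -11*T)
I = -640/7 (I = 8*(160/(-2 - 12)) = 8*(160/(-14)) = 8*(160*(-1/14)) = 8*(-80/7) = -640/7 ≈ -91.429)
o(k(14)) + I/1125 = -11*14/2 - 640/7/1125 = -11*7 - 640/7*1/1125 = -77 - 128/1575 = -121403/1575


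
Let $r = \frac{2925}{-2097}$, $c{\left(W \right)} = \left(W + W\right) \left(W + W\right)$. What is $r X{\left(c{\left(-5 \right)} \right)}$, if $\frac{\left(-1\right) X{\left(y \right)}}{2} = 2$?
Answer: $\frac{1300}{233} \approx 5.5794$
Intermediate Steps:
$c{\left(W \right)} = 4 W^{2}$ ($c{\left(W \right)} = 2 W 2 W = 4 W^{2}$)
$X{\left(y \right)} = -4$ ($X{\left(y \right)} = \left(-2\right) 2 = -4$)
$r = - \frac{325}{233}$ ($r = 2925 \left(- \frac{1}{2097}\right) = - \frac{325}{233} \approx -1.3948$)
$r X{\left(c{\left(-5 \right)} \right)} = \left(- \frac{325}{233}\right) \left(-4\right) = \frac{1300}{233}$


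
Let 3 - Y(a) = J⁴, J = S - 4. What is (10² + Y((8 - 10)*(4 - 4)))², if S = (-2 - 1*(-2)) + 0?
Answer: 23409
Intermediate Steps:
S = 0 (S = (-2 + 2) + 0 = 0 + 0 = 0)
J = -4 (J = 0 - 4 = -4)
Y(a) = -253 (Y(a) = 3 - 1*(-4)⁴ = 3 - 1*256 = 3 - 256 = -253)
(10² + Y((8 - 10)*(4 - 4)))² = (10² - 253)² = (100 - 253)² = (-153)² = 23409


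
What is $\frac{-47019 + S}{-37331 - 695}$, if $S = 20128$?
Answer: $\frac{26891}{38026} \approx 0.70717$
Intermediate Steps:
$\frac{-47019 + S}{-37331 - 695} = \frac{-47019 + 20128}{-37331 - 695} = - \frac{26891}{-38026} = \left(-26891\right) \left(- \frac{1}{38026}\right) = \frac{26891}{38026}$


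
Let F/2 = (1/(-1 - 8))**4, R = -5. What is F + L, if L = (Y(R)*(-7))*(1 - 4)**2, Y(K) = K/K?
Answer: -413341/6561 ≈ -63.000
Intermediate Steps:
Y(K) = 1
F = 2/6561 (F = 2*(1/(-1 - 8))**4 = 2*(1/(-9))**4 = 2*(-1/9)**4 = 2*(1/6561) = 2/6561 ≈ 0.00030483)
L = -63 (L = (1*(-7))*(1 - 4)**2 = -7*(-3)**2 = -7*9 = -63)
F + L = 2/6561 - 63 = -413341/6561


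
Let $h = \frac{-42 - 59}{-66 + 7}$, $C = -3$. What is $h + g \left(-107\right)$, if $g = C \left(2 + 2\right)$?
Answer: $\frac{75857}{59} \approx 1285.7$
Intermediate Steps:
$g = -12$ ($g = - 3 \left(2 + 2\right) = \left(-3\right) 4 = -12$)
$h = \frac{101}{59}$ ($h = - \frac{101}{-59} = \left(-101\right) \left(- \frac{1}{59}\right) = \frac{101}{59} \approx 1.7119$)
$h + g \left(-107\right) = \frac{101}{59} - -1284 = \frac{101}{59} + 1284 = \frac{75857}{59}$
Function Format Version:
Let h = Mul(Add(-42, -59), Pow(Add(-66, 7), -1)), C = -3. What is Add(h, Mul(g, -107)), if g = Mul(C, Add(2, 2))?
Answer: Rational(75857, 59) ≈ 1285.7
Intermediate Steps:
g = -12 (g = Mul(-3, Add(2, 2)) = Mul(-3, 4) = -12)
h = Rational(101, 59) (h = Mul(-101, Pow(-59, -1)) = Mul(-101, Rational(-1, 59)) = Rational(101, 59) ≈ 1.7119)
Add(h, Mul(g, -107)) = Add(Rational(101, 59), Mul(-12, -107)) = Add(Rational(101, 59), 1284) = Rational(75857, 59)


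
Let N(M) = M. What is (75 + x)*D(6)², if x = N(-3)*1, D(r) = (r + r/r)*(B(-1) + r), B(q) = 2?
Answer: 225792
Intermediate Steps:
D(r) = (1 + r)*(2 + r) (D(r) = (r + r/r)*(2 + r) = (r + 1)*(2 + r) = (1 + r)*(2 + r))
x = -3 (x = -3*1 = -3)
(75 + x)*D(6)² = (75 - 3)*(2 + 6² + 3*6)² = 72*(2 + 36 + 18)² = 72*56² = 72*3136 = 225792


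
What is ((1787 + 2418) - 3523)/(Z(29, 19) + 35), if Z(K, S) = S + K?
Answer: 682/83 ≈ 8.2169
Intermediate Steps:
Z(K, S) = K + S
((1787 + 2418) - 3523)/(Z(29, 19) + 35) = ((1787 + 2418) - 3523)/((29 + 19) + 35) = (4205 - 3523)/(48 + 35) = 682/83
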